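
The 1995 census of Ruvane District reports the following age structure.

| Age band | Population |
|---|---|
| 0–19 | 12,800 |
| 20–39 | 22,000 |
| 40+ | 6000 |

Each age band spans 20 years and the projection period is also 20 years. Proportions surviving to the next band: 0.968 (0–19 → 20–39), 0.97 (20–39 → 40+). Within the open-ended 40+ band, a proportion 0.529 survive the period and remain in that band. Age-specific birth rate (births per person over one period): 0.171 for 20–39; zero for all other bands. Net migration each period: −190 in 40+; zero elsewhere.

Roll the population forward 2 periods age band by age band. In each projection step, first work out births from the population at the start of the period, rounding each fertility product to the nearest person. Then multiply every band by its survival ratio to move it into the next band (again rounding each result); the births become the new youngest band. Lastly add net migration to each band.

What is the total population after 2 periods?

30456

Let group 1 be 0–19 through group 3 = 40+.
After projecting period 1:
Births: 22000 * 0.171 = 3762
Group 2: 12800 * 0.968 = 12390
Group 3: 22000 * 0.97 + 6000 * 0.529 = 21340 + 3174 = 24514
Net migration: Group 3 − 190 → 24324
Giving 3762 / 12390 / 24324.
After projecting period 2:
Births: 12390 * 0.171 = 2119
Group 2: 3762 * 0.968 = 3642
Group 3: 12390 * 0.97 + 24324 * 0.529 = 12018 + 12867 = 24885
Net migration: Group 3 − 190 → 24695
Giving 2119 / 3642 / 24695.
Total after period 2: 2119 + 3642 + 24695 = 30456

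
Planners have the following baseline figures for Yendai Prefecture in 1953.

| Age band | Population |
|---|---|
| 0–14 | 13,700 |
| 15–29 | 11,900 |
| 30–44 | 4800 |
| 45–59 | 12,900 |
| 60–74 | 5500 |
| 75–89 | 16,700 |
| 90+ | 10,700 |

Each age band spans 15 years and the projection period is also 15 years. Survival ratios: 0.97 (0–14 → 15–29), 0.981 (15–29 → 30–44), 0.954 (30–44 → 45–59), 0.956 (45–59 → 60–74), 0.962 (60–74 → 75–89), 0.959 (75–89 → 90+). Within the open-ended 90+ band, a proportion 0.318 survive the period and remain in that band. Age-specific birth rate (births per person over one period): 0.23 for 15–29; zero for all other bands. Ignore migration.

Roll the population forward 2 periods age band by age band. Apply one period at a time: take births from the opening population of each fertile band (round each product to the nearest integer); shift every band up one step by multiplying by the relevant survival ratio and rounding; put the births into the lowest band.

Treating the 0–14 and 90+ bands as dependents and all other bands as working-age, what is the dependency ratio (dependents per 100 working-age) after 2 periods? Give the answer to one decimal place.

Call the groups 1 to 7, youngest first.
After projecting period 1:
Births: 11900 × 0.23 = 2737
Group 2: 13700 × 0.97 = 13289
Group 3: 11900 × 0.981 = 11674
Group 4: 4800 × 0.954 = 4579
Group 5: 12900 × 0.956 = 12332
Group 6: 5500 × 0.962 = 5291
Group 7: 16700 × 0.959 + 10700 × 0.318 = 16015 + 3403 = 19418
→ [2737, 13289, 11674, 4579, 12332, 5291, 19418]
After projecting period 2:
Births: 13289 × 0.23 = 3056
Group 2: 2737 × 0.97 = 2655
Group 3: 13289 × 0.981 = 13037
Group 4: 11674 × 0.954 = 11137
Group 5: 4579 × 0.956 = 4378
Group 6: 12332 × 0.962 = 11863
Group 7: 5291 × 0.959 + 19418 × 0.318 = 5074 + 6175 = 11249
→ [3056, 2655, 13037, 11137, 4378, 11863, 11249]
Dependents (band 0–14 + band 90+) = 3056 + 11249 = 14305; working-age = 43070; ratio = 14305/43070 × 100 = 33.2

33.2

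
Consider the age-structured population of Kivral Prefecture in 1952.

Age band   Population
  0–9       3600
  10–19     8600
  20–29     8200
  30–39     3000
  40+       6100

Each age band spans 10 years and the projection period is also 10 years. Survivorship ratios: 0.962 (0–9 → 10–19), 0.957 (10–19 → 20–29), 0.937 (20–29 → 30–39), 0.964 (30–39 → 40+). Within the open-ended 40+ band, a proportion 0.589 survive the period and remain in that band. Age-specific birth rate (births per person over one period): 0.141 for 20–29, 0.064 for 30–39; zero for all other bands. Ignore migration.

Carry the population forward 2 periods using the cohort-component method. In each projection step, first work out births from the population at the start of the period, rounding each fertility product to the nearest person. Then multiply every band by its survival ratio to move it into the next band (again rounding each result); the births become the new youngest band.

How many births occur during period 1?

1348

Period 1.
Births: 8200 × 0.141 = 1156  |  3000 × 0.064 = 192 → total 1348
10–19: 3600 × 0.962 = 3463
20–29: 8600 × 0.957 = 8230
30–39: 8200 × 0.937 = 7683
40+: 3000 × 0.964 + 6100 × 0.589 = 2892 + 3593 = 6485
→ [1348, 3463, 8230, 7683, 6485]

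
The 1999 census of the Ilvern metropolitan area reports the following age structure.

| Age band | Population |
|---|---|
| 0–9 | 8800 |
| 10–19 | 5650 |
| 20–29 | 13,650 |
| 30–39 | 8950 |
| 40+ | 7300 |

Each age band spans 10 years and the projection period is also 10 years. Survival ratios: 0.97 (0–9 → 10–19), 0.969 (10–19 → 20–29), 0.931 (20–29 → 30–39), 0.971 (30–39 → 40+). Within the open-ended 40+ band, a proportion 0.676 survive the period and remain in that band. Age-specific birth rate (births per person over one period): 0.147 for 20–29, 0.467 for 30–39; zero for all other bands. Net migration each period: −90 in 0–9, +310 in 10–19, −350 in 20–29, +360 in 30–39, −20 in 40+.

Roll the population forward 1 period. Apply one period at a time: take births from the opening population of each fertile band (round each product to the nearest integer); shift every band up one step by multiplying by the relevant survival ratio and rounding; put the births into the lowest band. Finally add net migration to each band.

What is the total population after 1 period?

46741

(Groups numbered youngest = 1 to oldest = 5.)
[period 1]
Births: 13650 * 0.147 = 2007 ; 8950 * 0.467 = 4180 → 6187
Group 2: 8800 * 0.97 = 8536
Group 3: 5650 * 0.969 = 5475
Group 4: 13650 * 0.931 = 12708
Group 5: 8950 * 0.971 + 7300 * 0.676 = 8690 + 4935 = 13625
Net migration: Group 1 − 90 → 6097; Group 2 + 310 → 8846; Group 3 − 350 → 5125; Group 4 + 360 → 13068; Group 5 − 20 → 13605
→ [6097, 8846, 5125, 13068, 13605]
Total after period 1: 6097 + 8846 + 5125 + 13068 + 13605 = 46741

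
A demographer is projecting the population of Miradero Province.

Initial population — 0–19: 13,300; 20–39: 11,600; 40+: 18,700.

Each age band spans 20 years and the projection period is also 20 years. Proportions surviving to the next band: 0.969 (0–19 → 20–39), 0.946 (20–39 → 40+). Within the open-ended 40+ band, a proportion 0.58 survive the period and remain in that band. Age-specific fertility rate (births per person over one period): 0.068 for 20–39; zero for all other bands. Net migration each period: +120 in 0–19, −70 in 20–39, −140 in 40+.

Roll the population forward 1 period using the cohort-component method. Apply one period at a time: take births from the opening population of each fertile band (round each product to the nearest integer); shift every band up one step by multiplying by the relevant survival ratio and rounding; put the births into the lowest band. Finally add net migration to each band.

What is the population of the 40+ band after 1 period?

21680

(Groups numbered youngest = 1 to oldest = 3.)
[period 1]
Births: 11600 × 0.068 = 789
Group 2: 13300 × 0.969 = 12888
Group 3: 11600 × 0.946 + 18700 × 0.58 = 10974 + 10846 = 21820
Net migration: Group 1 + 120 → 909; Group 2 − 70 → 12818; Group 3 − 140 → 21680
Population now: 0–19=909, 20–39=12818, 40+=21680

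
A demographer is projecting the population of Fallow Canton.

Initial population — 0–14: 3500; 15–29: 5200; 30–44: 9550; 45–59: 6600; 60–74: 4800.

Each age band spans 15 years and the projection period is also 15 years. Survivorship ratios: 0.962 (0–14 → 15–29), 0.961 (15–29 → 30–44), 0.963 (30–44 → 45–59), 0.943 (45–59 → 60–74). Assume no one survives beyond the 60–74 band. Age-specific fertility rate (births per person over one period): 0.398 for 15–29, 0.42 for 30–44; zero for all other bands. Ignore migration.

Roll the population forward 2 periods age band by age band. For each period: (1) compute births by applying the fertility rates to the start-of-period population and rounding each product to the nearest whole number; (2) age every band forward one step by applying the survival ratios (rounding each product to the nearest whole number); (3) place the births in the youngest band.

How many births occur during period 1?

— Period 1 —
Births: 5200 × 0.398 = 2070 ; 9550 × 0.42 = 4011 → 6081
15–29: 3500 × 0.962 = 3367
30–44: 5200 × 0.961 = 4997
45–59: 9550 × 0.963 = 9197
60–74: 6600 × 0.943 = 6224
→ [6081, 3367, 4997, 9197, 6224]

6081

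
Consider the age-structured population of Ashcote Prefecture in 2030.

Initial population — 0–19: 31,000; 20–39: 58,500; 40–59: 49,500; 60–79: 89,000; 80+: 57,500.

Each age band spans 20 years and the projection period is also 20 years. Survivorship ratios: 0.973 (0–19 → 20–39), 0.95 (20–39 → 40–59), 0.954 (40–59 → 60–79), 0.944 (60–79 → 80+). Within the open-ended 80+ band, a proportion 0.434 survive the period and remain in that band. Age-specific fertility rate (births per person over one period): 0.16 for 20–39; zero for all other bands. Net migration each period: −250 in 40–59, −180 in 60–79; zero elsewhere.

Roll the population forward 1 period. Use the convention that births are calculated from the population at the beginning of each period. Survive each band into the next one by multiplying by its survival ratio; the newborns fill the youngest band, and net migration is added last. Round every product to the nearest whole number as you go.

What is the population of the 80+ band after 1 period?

[period 1]
Births: 58500 × 0.16 = 9360
20–39: 31000 × 0.973 = 30163
40–59: 58500 × 0.95 = 55575
60–79: 49500 × 0.954 = 47223
80+: 89000 × 0.944 + 57500 × 0.434 = 84016 + 24955 = 108971
Net migration: 40–59 − 250 → 55325; 60–79 − 180 → 47043
Population now: 0–19=9360, 20–39=30163, 40–59=55325, 60–79=47043, 80+=108971

108971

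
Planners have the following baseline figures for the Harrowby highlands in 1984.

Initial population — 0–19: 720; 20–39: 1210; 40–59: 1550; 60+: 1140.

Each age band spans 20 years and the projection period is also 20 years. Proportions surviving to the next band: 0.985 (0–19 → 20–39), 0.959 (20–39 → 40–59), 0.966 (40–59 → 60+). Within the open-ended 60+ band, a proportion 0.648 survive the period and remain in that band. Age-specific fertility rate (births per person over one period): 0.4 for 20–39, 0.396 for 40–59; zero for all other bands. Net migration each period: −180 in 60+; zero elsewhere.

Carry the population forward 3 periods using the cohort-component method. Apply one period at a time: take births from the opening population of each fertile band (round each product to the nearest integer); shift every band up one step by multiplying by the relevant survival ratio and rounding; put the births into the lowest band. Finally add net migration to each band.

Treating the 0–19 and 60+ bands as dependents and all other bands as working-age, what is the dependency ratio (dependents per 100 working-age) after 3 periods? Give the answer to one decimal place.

149.8

Numbering the groups 1..4 from youngest to oldest:
[period 1]
Births: 1210 × 0.4 = 484  |  1550 × 0.396 = 614 → 1098
Group 2: 720 × 0.985 = 709
Group 3: 1210 × 0.959 = 1160
Group 4: 1550 × 0.966 + 1140 × 0.648 = 1497 + 739 = 2236
Net migration: Group 4 − 180 → 2056
→ [1098, 709, 1160, 2056]
[period 2]
Births: 709 × 0.4 = 284  |  1160 × 0.396 = 459 → 743
Group 2: 1098 × 0.985 = 1082
Group 3: 709 × 0.959 = 680
Group 4: 1160 × 0.966 + 2056 × 0.648 = 1121 + 1332 = 2453
Net migration: Group 4 − 180 → 2273
→ [743, 1082, 680, 2273]
[period 3]
Births: 1082 × 0.4 = 433  |  680 × 0.396 = 269 → 702
Group 2: 743 × 0.985 = 732
Group 3: 1082 × 0.959 = 1038
Group 4: 680 × 0.966 + 2273 × 0.648 = 657 + 1473 = 2130
Net migration: Group 4 − 180 → 1950
→ [702, 732, 1038, 1950]
Dependents (band 0–19 + band 60+) = 702 + 1950 = 2652; working-age = 1770; ratio = 2652/1770 × 100 = 149.8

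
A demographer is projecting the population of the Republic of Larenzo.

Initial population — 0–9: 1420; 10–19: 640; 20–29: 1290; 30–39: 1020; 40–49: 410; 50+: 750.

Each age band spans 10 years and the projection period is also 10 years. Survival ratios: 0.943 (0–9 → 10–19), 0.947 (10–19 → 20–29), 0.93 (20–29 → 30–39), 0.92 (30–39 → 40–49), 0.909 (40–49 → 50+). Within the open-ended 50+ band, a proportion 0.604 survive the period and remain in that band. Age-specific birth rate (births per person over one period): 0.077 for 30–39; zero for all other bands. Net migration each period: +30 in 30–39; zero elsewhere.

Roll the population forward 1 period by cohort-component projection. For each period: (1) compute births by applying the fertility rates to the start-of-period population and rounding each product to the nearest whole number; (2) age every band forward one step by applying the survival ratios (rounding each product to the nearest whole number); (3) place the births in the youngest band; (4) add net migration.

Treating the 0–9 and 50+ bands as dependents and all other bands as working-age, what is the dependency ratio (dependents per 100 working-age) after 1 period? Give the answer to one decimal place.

22.0

Call the groups 1 to 6, youngest first.
— Period 1 —
Births: 1020 × 0.077 = 79
Group 2: 1420 × 0.943 = 1339
Group 3: 640 × 0.947 = 606
Group 4: 1290 × 0.93 = 1200
Group 5: 1020 × 0.92 = 938
Group 6: 410 × 0.909 + 750 × 0.604 = 373 + 453 = 826
Net migration: Group 4 + 30 → 1230
End of period: [79, 1339, 606, 1230, 938, 826]
Dependents (band 0–9 + band 50+) = 79 + 826 = 905; working-age = 4113; ratio = 905/4113 × 100 = 22.0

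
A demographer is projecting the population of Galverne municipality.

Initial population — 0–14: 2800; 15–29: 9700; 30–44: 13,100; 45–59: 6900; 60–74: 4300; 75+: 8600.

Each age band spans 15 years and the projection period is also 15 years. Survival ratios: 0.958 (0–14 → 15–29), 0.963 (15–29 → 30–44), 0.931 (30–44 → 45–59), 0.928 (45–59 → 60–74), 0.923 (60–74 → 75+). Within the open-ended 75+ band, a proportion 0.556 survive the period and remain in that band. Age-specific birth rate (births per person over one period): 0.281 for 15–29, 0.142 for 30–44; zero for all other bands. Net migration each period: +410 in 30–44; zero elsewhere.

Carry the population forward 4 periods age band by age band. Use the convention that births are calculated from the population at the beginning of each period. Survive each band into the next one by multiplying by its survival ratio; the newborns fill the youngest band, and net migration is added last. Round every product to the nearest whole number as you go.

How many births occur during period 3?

Period 1.
Births: 9700 × 0.281 = 2726 ; 13100 × 0.142 = 1860 → total 4586
15–29: 2800 × 0.958 = 2682
30–44: 9700 × 0.963 = 9341
45–59: 13100 × 0.931 = 12196
60–74: 6900 × 0.928 = 6403
75+: 4300 × 0.923 + 8600 × 0.556 = 3969 + 4782 = 8751
Net migration: 30–44 + 410 → 9751
End of period: [4586, 2682, 9751, 12196, 6403, 8751]
Period 2.
Births: 2682 × 0.281 = 754 ; 9751 × 0.142 = 1385 → total 2139
15–29: 4586 × 0.958 = 4393
30–44: 2682 × 0.963 = 2583
45–59: 9751 × 0.931 = 9078
60–74: 12196 × 0.928 = 11318
75+: 6403 × 0.923 + 8751 × 0.556 = 5910 + 4866 = 10776
Net migration: 30–44 + 410 → 2993
End of period: [2139, 4393, 2993, 9078, 11318, 10776]
Period 3.
Births: 4393 × 0.281 = 1234 ; 2993 × 0.142 = 425 → total 1659
15–29: 2139 × 0.958 = 2049
30–44: 4393 × 0.963 = 4230
45–59: 2993 × 0.931 = 2786
60–74: 9078 × 0.928 = 8424
75+: 11318 × 0.923 + 10776 × 0.556 = 10447 + 5991 = 16438
Net migration: 30–44 + 410 → 4640
End of period: [1659, 2049, 4640, 2786, 8424, 16438]

1659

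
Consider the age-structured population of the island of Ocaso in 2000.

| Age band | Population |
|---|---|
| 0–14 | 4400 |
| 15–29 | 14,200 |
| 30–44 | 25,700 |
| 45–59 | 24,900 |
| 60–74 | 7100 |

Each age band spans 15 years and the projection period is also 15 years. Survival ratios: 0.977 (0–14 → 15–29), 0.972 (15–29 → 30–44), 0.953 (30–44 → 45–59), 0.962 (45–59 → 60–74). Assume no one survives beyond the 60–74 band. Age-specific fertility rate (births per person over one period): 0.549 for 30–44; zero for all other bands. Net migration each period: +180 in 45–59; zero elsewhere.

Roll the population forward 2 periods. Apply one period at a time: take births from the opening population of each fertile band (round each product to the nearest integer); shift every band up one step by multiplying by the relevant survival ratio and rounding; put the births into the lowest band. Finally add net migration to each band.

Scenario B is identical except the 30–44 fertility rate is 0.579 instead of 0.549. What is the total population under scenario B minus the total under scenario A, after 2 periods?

Period 1:
Births: 25700 × 0.549 = 14109
15–29: 4400 × 0.977 = 4299
30–44: 14200 × 0.972 = 13802
45–59: 25700 × 0.953 = 24492
60–74: 24900 × 0.962 = 23954
Net migration: 45–59 + 180 → 24672
Giving 14109 / 4299 / 13802 / 24672 / 23954.
Period 2:
Births: 13802 × 0.549 = 7577
15–29: 14109 × 0.977 = 13784
30–44: 4299 × 0.972 = 4179
45–59: 13802 × 0.953 = 13153
60–74: 24672 × 0.962 = 23734
Net migration: 45–59 + 180 → 13333
Giving 7577 / 13784 / 4179 / 13333 / 23734.
Scenario A total after 2 periods: 62607
Scenario B projection —
Period 1:
Births: 25700 × 0.579 = 14880
15–29: 4400 × 0.977 = 4299
30–44: 14200 × 0.972 = 13802
45–59: 25700 × 0.953 = 24492
60–74: 24900 × 0.962 = 23954
Net migration: 45–59 + 180 → 24672
Giving 14880 / 4299 / 13802 / 24672 / 23954.
Period 2:
Births: 13802 × 0.579 = 7991
15–29: 14880 × 0.977 = 14538
30–44: 4299 × 0.972 = 4179
45–59: 13802 × 0.953 = 13153
60–74: 24672 × 0.962 = 23734
Net migration: 45–59 + 180 → 13333
Giving 7991 / 14538 / 4179 / 13333 / 23734.
Scenario B total after 2 periods: 63775
Difference B − A = 63775 − 62607 = 1168

1168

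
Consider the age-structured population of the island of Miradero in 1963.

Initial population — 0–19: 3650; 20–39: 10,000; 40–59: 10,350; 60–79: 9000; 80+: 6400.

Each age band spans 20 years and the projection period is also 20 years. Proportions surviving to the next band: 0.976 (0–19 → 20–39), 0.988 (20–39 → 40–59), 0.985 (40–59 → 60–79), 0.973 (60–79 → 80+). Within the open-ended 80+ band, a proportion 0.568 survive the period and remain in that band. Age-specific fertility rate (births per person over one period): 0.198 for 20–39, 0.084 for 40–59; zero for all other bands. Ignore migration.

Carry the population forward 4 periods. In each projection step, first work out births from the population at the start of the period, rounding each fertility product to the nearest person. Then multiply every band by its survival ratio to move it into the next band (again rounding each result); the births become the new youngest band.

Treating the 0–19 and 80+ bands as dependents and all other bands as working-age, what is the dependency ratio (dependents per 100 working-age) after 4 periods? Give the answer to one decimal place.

— Period 1 —
Births: 10000 × 0.198 = 1980 ; 10350 × 0.084 = 869 → 2849
20–39: 3650 × 0.976 = 3562
40–59: 10000 × 0.988 = 9880
60–79: 10350 × 0.985 = 10195
80+: 9000 × 0.973 + 6400 × 0.568 = 8757 + 3635 = 12392
Giving 2849 / 3562 / 9880 / 10195 / 12392.
— Period 2 —
Births: 3562 × 0.198 = 705 ; 9880 × 0.084 = 830 → 1535
20–39: 2849 × 0.976 = 2781
40–59: 3562 × 0.988 = 3519
60–79: 9880 × 0.985 = 9732
80+: 10195 × 0.973 + 12392 × 0.568 = 9920 + 7039 = 16959
Giving 1535 / 2781 / 3519 / 9732 / 16959.
— Period 3 —
Births: 2781 × 0.198 = 551 ; 3519 × 0.084 = 296 → 847
20–39: 1535 × 0.976 = 1498
40–59: 2781 × 0.988 = 2748
60–79: 3519 × 0.985 = 3466
80+: 9732 × 0.973 + 16959 × 0.568 = 9469 + 9633 = 19102
Giving 847 / 1498 / 2748 / 3466 / 19102.
— Period 4 —
Births: 1498 × 0.198 = 297 ; 2748 × 0.084 = 231 → 528
20–39: 847 × 0.976 = 827
40–59: 1498 × 0.988 = 1480
60–79: 2748 × 0.985 = 2707
80+: 3466 × 0.973 + 19102 × 0.568 = 3372 + 10850 = 14222
Giving 528 / 827 / 1480 / 2707 / 14222.
Dependents (band 0–19 + band 80+) = 528 + 14222 = 14750; working-age = 5014; ratio = 14750/5014 × 100 = 294.2

294.2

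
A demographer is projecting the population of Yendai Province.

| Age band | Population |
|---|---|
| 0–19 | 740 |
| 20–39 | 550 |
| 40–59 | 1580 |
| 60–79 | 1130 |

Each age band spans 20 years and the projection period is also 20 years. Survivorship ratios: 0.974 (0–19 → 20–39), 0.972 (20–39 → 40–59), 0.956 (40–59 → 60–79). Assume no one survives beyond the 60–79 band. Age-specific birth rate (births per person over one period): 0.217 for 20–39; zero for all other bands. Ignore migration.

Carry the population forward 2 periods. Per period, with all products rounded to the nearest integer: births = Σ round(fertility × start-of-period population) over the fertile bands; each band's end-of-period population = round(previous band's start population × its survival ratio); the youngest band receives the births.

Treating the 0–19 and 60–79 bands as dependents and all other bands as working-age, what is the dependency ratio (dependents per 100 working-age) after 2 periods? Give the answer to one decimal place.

Period 1.
Births: 550 × 0.217 = 119
20–39: 740 × 0.974 = 721
40–59: 550 × 0.972 = 535
60–79: 1580 × 0.956 = 1510
→ [119, 721, 535, 1510]
Period 2.
Births: 721 × 0.217 = 156
20–39: 119 × 0.974 = 116
40–59: 721 × 0.972 = 701
60–79: 535 × 0.956 = 511
→ [156, 116, 701, 511]
Dependents (band 0–19 + band 60–79) = 156 + 511 = 667; working-age = 817; ratio = 667/817 × 100 = 81.6

81.6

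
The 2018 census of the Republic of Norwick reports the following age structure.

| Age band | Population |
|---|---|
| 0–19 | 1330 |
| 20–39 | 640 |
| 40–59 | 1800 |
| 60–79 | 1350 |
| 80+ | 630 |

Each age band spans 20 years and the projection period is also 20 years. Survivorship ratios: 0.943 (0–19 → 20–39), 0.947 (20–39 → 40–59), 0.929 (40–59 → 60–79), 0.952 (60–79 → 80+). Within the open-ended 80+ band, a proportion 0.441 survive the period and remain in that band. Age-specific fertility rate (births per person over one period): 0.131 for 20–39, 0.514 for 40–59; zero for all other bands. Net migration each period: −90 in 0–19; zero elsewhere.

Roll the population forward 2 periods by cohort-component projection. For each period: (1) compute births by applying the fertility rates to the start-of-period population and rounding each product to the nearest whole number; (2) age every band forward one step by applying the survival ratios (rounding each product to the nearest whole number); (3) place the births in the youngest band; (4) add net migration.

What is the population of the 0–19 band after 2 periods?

After projecting period 1:
Births: 640 × 0.131 = 84  |  1800 × 0.514 = 925 ⇒ total 1009
20–39: 1330 × 0.943 = 1254
40–59: 640 × 0.947 = 606
60–79: 1800 × 0.929 = 1672
80+: 1350 × 0.952 + 630 × 0.441 = 1285 + 278 = 1563
Net migration: 0–19 − 90 → 919
Giving 919 / 1254 / 606 / 1672 / 1563.
After projecting period 2:
Births: 1254 × 0.131 = 164  |  606 × 0.514 = 311 ⇒ total 475
20–39: 919 × 0.943 = 867
40–59: 1254 × 0.947 = 1188
60–79: 606 × 0.929 = 563
80+: 1672 × 0.952 + 1563 × 0.441 = 1592 + 689 = 2281
Net migration: 0–19 − 90 → 385
Giving 385 / 867 / 1188 / 563 / 2281.

385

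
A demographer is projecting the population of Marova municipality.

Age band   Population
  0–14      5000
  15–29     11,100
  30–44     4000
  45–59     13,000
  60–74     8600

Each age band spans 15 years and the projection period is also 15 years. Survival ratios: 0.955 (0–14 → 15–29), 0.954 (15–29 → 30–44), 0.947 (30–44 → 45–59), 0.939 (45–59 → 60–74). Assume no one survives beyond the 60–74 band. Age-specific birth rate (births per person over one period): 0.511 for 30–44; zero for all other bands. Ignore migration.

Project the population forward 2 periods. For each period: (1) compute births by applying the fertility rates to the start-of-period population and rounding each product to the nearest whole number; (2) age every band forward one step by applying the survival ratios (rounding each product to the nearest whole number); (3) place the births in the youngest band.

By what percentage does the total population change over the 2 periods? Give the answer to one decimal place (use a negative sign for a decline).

After projecting period 1:
Births: 4000 × 0.511 = 2044
15–29: 5000 × 0.955 = 4775
30–44: 11100 × 0.954 = 10589
45–59: 4000 × 0.947 = 3788
60–74: 13000 × 0.939 = 12207
Population now: 0–14=2044, 15–29=4775, 30–44=10589, 45–59=3788, 60–74=12207
After projecting period 2:
Births: 10589 × 0.511 = 5411
15–29: 2044 × 0.955 = 1952
30–44: 4775 × 0.954 = 4555
45–59: 10589 × 0.947 = 10028
60–74: 3788 × 0.939 = 3557
Population now: 0–14=5411, 15–29=1952, 30–44=4555, 45–59=10028, 60–74=3557
Total: 41700 → 25503; change = -16197; percentage change = -38.8%

-38.8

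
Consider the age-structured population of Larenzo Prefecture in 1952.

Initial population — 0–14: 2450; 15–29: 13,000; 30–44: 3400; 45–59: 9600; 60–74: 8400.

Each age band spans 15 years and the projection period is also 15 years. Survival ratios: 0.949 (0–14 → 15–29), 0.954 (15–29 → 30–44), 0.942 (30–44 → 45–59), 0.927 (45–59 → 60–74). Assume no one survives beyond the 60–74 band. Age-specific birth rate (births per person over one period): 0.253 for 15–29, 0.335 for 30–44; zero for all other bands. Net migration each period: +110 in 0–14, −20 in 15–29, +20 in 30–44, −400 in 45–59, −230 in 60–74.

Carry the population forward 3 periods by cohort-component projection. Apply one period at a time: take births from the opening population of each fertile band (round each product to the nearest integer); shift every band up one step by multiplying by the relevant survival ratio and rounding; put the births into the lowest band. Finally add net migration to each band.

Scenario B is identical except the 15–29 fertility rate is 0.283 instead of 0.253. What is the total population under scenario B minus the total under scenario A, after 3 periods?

After projecting period 1:
Births: 13000 × 0.253 = 3289 ; 3400 × 0.335 = 1139 ⇒ total 4428
15–29: 2450 × 0.949 = 2325
30–44: 13000 × 0.954 = 12402
45–59: 3400 × 0.942 = 3203
60–74: 9600 × 0.927 = 8899
Net migration: 0–14 + 110 → 4538; 15–29 − 20 → 2305; 30–44 + 20 → 12422; 45–59 − 400 → 2803; 60–74 − 230 → 8669
Population now: 0–14=4538, 15–29=2305, 30–44=12422, 45–59=2803, 60–74=8669
After projecting period 2:
Births: 2305 × 0.253 = 583 ; 12422 × 0.335 = 4161 ⇒ total 4744
15–29: 4538 × 0.949 = 4307
30–44: 2305 × 0.954 = 2199
45–59: 12422 × 0.942 = 11702
60–74: 2803 × 0.927 = 2598
Net migration: 0–14 + 110 → 4854; 15–29 − 20 → 4287; 30–44 + 20 → 2219; 45–59 − 400 → 11302; 60–74 − 230 → 2368
Population now: 0–14=4854, 15–29=4287, 30–44=2219, 45–59=11302, 60–74=2368
After projecting period 3:
Births: 4287 × 0.253 = 1085 ; 2219 × 0.335 = 743 ⇒ total 1828
15–29: 4854 × 0.949 = 4606
30–44: 4287 × 0.954 = 4090
45–59: 2219 × 0.942 = 2090
60–74: 11302 × 0.927 = 10477
Net migration: 0–14 + 110 → 1938; 15–29 − 20 → 4586; 30–44 + 20 → 4110; 45–59 − 400 → 1690; 60–74 − 230 → 10247
Population now: 0–14=1938, 15–29=4586, 30–44=4110, 45–59=1690, 60–74=10247
Scenario A total after 3 periods: 22571
Scenario B projection —
After projecting period 1:
Births: 13000 × 0.283 = 3679 ; 3400 × 0.335 = 1139 ⇒ total 4818
15–29: 2450 × 0.949 = 2325
30–44: 13000 × 0.954 = 12402
45–59: 3400 × 0.942 = 3203
60–74: 9600 × 0.927 = 8899
Net migration: 0–14 + 110 → 4928; 15–29 − 20 → 2305; 30–44 + 20 → 12422; 45–59 − 400 → 2803; 60–74 − 230 → 8669
Population now: 0–14=4928, 15–29=2305, 30–44=12422, 45–59=2803, 60–74=8669
After projecting period 2:
Births: 2305 × 0.283 = 652 ; 12422 × 0.335 = 4161 ⇒ total 4813
15–29: 4928 × 0.949 = 4677
30–44: 2305 × 0.954 = 2199
45–59: 12422 × 0.942 = 11702
60–74: 2803 × 0.927 = 2598
Net migration: 0–14 + 110 → 4923; 15–29 − 20 → 4657; 30–44 + 20 → 2219; 45–59 − 400 → 11302; 60–74 − 230 → 2368
Population now: 0–14=4923, 15–29=4657, 30–44=2219, 45–59=11302, 60–74=2368
After projecting period 3:
Births: 4657 × 0.283 = 1318 ; 2219 × 0.335 = 743 ⇒ total 2061
15–29: 4923 × 0.949 = 4672
30–44: 4657 × 0.954 = 4443
45–59: 2219 × 0.942 = 2090
60–74: 11302 × 0.927 = 10477
Net migration: 0–14 + 110 → 2171; 15–29 − 20 → 4652; 30–44 + 20 → 4463; 45–59 − 400 → 1690; 60–74 − 230 → 10247
Population now: 0–14=2171, 15–29=4652, 30–44=4463, 45–59=1690, 60–74=10247
Scenario B total after 3 periods: 23223
Difference B − A = 23223 − 22571 = 652

652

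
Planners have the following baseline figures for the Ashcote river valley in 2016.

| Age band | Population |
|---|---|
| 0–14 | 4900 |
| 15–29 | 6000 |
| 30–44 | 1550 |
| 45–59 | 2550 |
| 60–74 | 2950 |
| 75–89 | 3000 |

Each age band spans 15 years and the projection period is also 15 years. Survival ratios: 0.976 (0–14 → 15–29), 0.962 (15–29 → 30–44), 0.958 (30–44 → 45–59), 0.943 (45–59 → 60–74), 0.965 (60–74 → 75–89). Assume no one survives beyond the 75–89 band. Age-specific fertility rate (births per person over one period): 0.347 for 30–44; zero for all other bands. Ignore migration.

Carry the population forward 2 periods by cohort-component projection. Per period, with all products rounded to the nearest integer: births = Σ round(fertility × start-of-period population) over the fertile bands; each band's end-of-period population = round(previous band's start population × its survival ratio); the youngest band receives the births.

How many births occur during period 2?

Numbering the bands 1..6 from youngest to oldest:
— Period 1 —
Births: 1550 * 0.347 = 538
Band 2: 4900 * 0.976 = 4782
Band 3: 6000 * 0.962 = 5772
Band 4: 1550 * 0.958 = 1485
Band 5: 2550 * 0.943 = 2405
Band 6: 2950 * 0.965 = 2847
End of period: [538, 4782, 5772, 1485, 2405, 2847]
— Period 2 —
Births: 5772 * 0.347 = 2003
Band 2: 538 * 0.976 = 525
Band 3: 4782 * 0.962 = 4600
Band 4: 5772 * 0.958 = 5530
Band 5: 1485 * 0.943 = 1400
Band 6: 2405 * 0.965 = 2321
End of period: [2003, 525, 4600, 5530, 1400, 2321]

2003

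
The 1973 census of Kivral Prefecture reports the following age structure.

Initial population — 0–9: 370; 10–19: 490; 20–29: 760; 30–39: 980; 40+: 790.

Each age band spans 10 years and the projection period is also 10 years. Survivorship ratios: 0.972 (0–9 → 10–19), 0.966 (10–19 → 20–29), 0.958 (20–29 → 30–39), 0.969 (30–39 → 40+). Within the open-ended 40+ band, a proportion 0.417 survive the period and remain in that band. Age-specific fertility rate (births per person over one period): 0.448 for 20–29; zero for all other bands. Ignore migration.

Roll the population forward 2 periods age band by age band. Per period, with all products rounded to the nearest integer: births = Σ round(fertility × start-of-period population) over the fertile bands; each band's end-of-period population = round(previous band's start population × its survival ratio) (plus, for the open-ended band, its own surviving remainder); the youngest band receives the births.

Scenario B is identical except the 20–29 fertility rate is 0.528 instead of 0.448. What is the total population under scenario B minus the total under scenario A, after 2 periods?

Let group 1 be 0–9 through group 5 = 40+.
— Period 1 —
Births: 760 * 0.448 = 340
Group 2: 370 * 0.972 = 360
Group 3: 490 * 0.966 = 473
Group 4: 760 * 0.958 = 728
Group 5: 980 * 0.969 + 790 * 0.417 = 950 + 329 = 1279
Population now: 0–9=340, 10–19=360, 20–29=473, 30–39=728, 40+=1279
— Period 2 —
Births: 473 * 0.448 = 212
Group 2: 340 * 0.972 = 330
Group 3: 360 * 0.966 = 348
Group 4: 473 * 0.958 = 453
Group 5: 728 * 0.969 + 1279 * 0.417 = 705 + 533 = 1238
Population now: 0–9=212, 10–19=330, 20–29=348, 30–39=453, 40+=1238
Scenario A total after 2 periods: 2581
Scenario B projection —
— Period 1 —
Births: 760 * 0.528 = 401
Group 2: 370 * 0.972 = 360
Group 3: 490 * 0.966 = 473
Group 4: 760 * 0.958 = 728
Group 5: 980 * 0.969 + 790 * 0.417 = 950 + 329 = 1279
Population now: 0–9=401, 10–19=360, 20–29=473, 30–39=728, 40+=1279
— Period 2 —
Births: 473 * 0.528 = 250
Group 2: 401 * 0.972 = 390
Group 3: 360 * 0.966 = 348
Group 4: 473 * 0.958 = 453
Group 5: 728 * 0.969 + 1279 * 0.417 = 705 + 533 = 1238
Population now: 0–9=250, 10–19=390, 20–29=348, 30–39=453, 40+=1238
Scenario B total after 2 periods: 2679
Difference B − A = 2679 − 2581 = 98

98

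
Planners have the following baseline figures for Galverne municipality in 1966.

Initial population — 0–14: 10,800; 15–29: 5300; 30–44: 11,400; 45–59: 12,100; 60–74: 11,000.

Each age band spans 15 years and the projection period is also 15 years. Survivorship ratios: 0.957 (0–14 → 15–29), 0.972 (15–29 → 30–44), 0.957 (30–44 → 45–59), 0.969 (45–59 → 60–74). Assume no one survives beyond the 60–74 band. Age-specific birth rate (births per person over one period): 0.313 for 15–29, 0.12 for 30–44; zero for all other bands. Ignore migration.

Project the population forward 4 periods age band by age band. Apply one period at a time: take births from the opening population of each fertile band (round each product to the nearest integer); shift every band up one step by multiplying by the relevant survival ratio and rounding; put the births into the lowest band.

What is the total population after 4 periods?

Call the groups 1 to 5, youngest first.
Period 1:
Births: 5300 * 0.313 = 1659 ; 11400 * 0.12 = 1368 → 3027
Group 2: 10800 * 0.957 = 10336
Group 3: 5300 * 0.972 = 5152
Group 4: 11400 * 0.957 = 10910
Group 5: 12100 * 0.969 = 11725
Population now: 0–14=3027, 15–29=10336, 30–44=5152, 45–59=10910, 60–74=11725
Period 2:
Births: 10336 * 0.313 = 3235 ; 5152 * 0.12 = 618 → 3853
Group 2: 3027 * 0.957 = 2897
Group 3: 10336 * 0.972 = 10047
Group 4: 5152 * 0.957 = 4930
Group 5: 10910 * 0.969 = 10572
Population now: 0–14=3853, 15–29=2897, 30–44=10047, 45–59=4930, 60–74=10572
Period 3:
Births: 2897 * 0.313 = 907 ; 10047 * 0.12 = 1206 → 2113
Group 2: 3853 * 0.957 = 3687
Group 3: 2897 * 0.972 = 2816
Group 4: 10047 * 0.957 = 9615
Group 5: 4930 * 0.969 = 4777
Population now: 0–14=2113, 15–29=3687, 30–44=2816, 45–59=9615, 60–74=4777
Period 4:
Births: 3687 * 0.313 = 1154 ; 2816 * 0.12 = 338 → 1492
Group 2: 2113 * 0.957 = 2022
Group 3: 3687 * 0.972 = 3584
Group 4: 2816 * 0.957 = 2695
Group 5: 9615 * 0.969 = 9317
Population now: 0–14=1492, 15–29=2022, 30–44=3584, 45–59=2695, 60–74=9317
Total after period 4: 1492 + 2022 + 3584 + 2695 + 9317 = 19110

19110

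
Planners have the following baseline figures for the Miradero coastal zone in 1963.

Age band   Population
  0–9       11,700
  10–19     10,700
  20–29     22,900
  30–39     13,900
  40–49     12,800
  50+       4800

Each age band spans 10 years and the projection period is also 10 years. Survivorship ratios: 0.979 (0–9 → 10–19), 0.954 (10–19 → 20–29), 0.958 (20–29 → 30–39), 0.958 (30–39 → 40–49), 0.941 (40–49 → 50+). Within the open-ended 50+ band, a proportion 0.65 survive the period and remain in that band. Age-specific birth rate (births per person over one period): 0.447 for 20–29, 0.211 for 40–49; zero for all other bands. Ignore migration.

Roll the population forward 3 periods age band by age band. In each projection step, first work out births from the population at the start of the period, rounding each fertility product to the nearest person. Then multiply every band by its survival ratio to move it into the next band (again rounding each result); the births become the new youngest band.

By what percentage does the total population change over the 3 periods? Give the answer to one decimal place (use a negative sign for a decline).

Period 1:
Births: 22900 × 0.447 = 10236 ; 12800 × 0.211 = 2701 → 12937
10–19: 11700 × 0.979 = 11454
20–29: 10700 × 0.954 = 10208
30–39: 22900 × 0.958 = 21938
40–49: 13900 × 0.958 = 13316
50+: 12800 × 0.941 + 4800 × 0.65 = 12045 + 3120 = 15165
→ [12937, 11454, 10208, 21938, 13316, 15165]
Period 2:
Births: 10208 × 0.447 = 4563 ; 13316 × 0.211 = 2810 → 7373
10–19: 12937 × 0.979 = 12665
20–29: 11454 × 0.954 = 10927
30–39: 10208 × 0.958 = 9779
40–49: 21938 × 0.958 = 21017
50+: 13316 × 0.941 + 15165 × 0.65 = 12530 + 9857 = 22387
→ [7373, 12665, 10927, 9779, 21017, 22387]
Period 3:
Births: 10927 × 0.447 = 4884 ; 21017 × 0.211 = 4435 → 9319
10–19: 7373 × 0.979 = 7218
20–29: 12665 × 0.954 = 12082
30–39: 10927 × 0.958 = 10468
40–49: 9779 × 0.958 = 9368
50+: 21017 × 0.941 + 22387 × 0.65 = 19777 + 14552 = 34329
→ [9319, 7218, 12082, 10468, 9368, 34329]
Total: 76800 → 82784; change = 5984; percentage change = 7.8%

7.8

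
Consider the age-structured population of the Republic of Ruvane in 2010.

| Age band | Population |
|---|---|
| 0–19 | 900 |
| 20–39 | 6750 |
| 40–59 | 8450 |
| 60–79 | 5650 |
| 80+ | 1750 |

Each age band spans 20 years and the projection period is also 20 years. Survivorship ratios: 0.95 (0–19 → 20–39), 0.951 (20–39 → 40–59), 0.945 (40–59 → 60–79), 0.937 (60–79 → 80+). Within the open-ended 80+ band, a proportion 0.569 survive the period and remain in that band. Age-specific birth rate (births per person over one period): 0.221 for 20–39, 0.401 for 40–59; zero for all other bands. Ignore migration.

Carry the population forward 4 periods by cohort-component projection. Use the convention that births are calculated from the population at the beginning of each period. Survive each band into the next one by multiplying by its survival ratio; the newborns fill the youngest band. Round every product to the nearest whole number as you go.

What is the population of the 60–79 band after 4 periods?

After projecting period 1:
Births: 6750 × 0.221 = 1492  |  8450 × 0.401 = 3388 → 4880
20–39: 900 × 0.95 = 855
40–59: 6750 × 0.951 = 6419
60–79: 8450 × 0.945 = 7985
80+: 5650 × 0.937 + 1750 × 0.569 = 5294 + 996 = 6290
Giving 4880 / 855 / 6419 / 7985 / 6290.
After projecting period 2:
Births: 855 × 0.221 = 189  |  6419 × 0.401 = 2574 → 2763
20–39: 4880 × 0.95 = 4636
40–59: 855 × 0.951 = 813
60–79: 6419 × 0.945 = 6066
80+: 7985 × 0.937 + 6290 × 0.569 = 7482 + 3579 = 11061
Giving 2763 / 4636 / 813 / 6066 / 11061.
After projecting period 3:
Births: 4636 × 0.221 = 1025  |  813 × 0.401 = 326 → 1351
20–39: 2763 × 0.95 = 2625
40–59: 4636 × 0.951 = 4409
60–79: 813 × 0.945 = 768
80+: 6066 × 0.937 + 11061 × 0.569 = 5684 + 6294 = 11978
Giving 1351 / 2625 / 4409 / 768 / 11978.
After projecting period 4:
Births: 2625 × 0.221 = 580  |  4409 × 0.401 = 1768 → 2348
20–39: 1351 × 0.95 = 1283
40–59: 2625 × 0.951 = 2496
60–79: 4409 × 0.945 = 4167
80+: 768 × 0.937 + 11978 × 0.569 = 720 + 6815 = 7535
Giving 2348 / 1283 / 2496 / 4167 / 7535.

4167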